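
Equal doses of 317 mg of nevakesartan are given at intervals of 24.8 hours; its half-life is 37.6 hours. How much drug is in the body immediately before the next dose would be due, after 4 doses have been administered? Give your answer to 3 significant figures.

The 4 doses were given 99.2, 74.4, 49.6, 24.8 hours ago.
Total = 317·(1/2)^(99.2/37.6) + 317·(1/2)^(74.4/37.6) + 317·(1/2)^(49.6/37.6) + 317·(1/2)^(24.8/37.6)
      = 50.916 + 80.427 + 127.04 + 200.68 ≈ 459.07 mg.

459 mg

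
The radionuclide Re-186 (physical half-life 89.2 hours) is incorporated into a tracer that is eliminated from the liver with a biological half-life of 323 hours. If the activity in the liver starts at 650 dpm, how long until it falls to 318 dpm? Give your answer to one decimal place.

72.1 hours

1/t_eff = 1/t_phys + 1/t_biol = 1/89.2 + 1/323 = 0.014307 per hour.
t_eff = 89.2 × 323 / (89.2 + 323) ≈ 69.897 hours.
n = log₂(650/318) ≈ 1.0314; t = 1.0314 × 69.897 ≈ 72.093 hours.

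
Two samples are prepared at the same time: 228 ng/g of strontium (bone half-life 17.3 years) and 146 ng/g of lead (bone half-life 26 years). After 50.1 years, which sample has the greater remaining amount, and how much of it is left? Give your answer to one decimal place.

strontium: 228 × (1/2)^2.896 ≈ 30.631 ng/g.
lead: 146 × (1/2)^1.9269 ≈ 38.396 ng/g.
Lead has more remaining, at ≈ 38.396 ng/g.

lead, 38.4 ng/g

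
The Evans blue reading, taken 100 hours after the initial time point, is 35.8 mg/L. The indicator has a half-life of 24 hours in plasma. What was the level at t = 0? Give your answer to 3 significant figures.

643 mg/L

Number of half-lives elapsed: n = 100/24 ≈ 4.1667.
A₀ = A × 2^n = 35.8 × 2^4.1667 = 35.8 × 17.959 ≈ 642.95 mg/L.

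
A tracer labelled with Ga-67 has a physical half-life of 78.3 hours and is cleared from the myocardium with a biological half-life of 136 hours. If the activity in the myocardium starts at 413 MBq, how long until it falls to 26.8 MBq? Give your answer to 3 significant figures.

196 hours

1/t_eff = 1/t_phys + 1/t_biol = 1/78.3 + 1/136 = 0.020124 per hour.
t_eff = 78.3 × 136 / (78.3 + 136) ≈ 49.691 hours.
n = log₂(413/26.8) ≈ 3.9458; t = 3.9458 × 49.691 ≈ 196.07 hours.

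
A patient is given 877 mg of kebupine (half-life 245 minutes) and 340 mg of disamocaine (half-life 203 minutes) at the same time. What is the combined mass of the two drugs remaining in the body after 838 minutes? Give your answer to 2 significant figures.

kebupine: 877 × (1/2)^(838/245) = 877 × (1/2)^3.4204 ≈ 81.913 mg.
disamocaine: 340 × (1/2)^(838/203) = 340 × (1/2)^4.1281 ≈ 19.445 mg.
Total = 81.913 + 19.445 ≈ 101.36 mg.

100 mg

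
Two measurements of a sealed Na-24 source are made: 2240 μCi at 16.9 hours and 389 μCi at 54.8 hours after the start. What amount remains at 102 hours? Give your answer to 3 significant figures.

Over Δt = 54.8 − 16.9 = 37.9 hours, the level fell by a factor of 2240/389 ≈ 5.7584.
n = log₂(5.7584) ≈ 2.5257 half-lives, so t½ = 37.9/2.5257 ≈ 15.006 hours.
From t = 54.8 to t = 102: 389 × (1/2)^((102−54.8)/15.006) ≈ 43.963 μCi.

44.0 μCi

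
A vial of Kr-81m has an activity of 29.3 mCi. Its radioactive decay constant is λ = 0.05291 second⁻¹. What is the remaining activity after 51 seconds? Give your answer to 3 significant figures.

t½ = ln 2 / λ = 0.69315 / 0.05291 ≈ 13.1 seconds.
Number of half-lives: n = 51/13.1 ≈ 3.893.
Remaining = 29.3 × (1/2)^3.893 = 29.3 × 0.067312 ≈ 1.9723 mCi.

1.97 mCi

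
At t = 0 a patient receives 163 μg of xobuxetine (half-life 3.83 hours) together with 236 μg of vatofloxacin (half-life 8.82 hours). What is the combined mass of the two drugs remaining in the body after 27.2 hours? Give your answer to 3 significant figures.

xobuxetine: 163 × (1/2)^(27.2/3.83) = 163 × (1/2)^7.1018 ≈ 1.1867 μg.
vatofloxacin: 236 × (1/2)^(27.2/8.82) = 236 × (1/2)^3.0839 ≈ 27.833 μg.
Total = 1.1867 + 27.833 ≈ 29.02 μg.

29.0 μg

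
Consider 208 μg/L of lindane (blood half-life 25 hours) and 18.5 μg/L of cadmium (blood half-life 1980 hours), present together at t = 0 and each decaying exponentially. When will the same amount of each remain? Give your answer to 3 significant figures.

88.4 hours

Set 208·(1/2)^(t/25) = 18.5·(1/2)^(t/1980).
Taking log₂: log₂(208/18.5) = t·(1/25 − 1/1980).
log₂(11.243) = 3.491; 1/25 − 1/1980 = 0.039495.
t = 3.491 / 0.039495 ≈ 88.391 hours.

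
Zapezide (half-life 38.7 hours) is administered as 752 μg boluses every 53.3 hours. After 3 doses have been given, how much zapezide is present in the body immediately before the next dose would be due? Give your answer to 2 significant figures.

The 3 doses were given 159.9, 106.6, 53.3 hours ago.
Total = 752·(1/2)^(159.9/38.7) + 752·(1/2)^(106.6/38.7) + 752·(1/2)^(53.3/38.7)
      = 42.897 + 111.44 + 289.48 ≈ 443.81 μg.

440 μg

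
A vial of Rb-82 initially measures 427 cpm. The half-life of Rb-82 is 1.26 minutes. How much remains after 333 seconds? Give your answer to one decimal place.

20.2 cpm

Convert the elapsed time: 333 seconds = 5.55 minutes.
Number of half-lives: n = 5.55/1.26 ≈ 4.4048.
Remaining = 427 × (1/2)^4.4048 = 427 × 0.04721 ≈ 20.159 cpm.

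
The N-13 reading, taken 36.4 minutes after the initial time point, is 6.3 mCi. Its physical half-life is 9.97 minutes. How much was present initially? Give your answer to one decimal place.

Number of half-lives elapsed: n = 36.4/9.97 ≈ 3.651.
A₀ = A × 2^n = 6.3 × 2^3.651 = 6.3 × 12.562 ≈ 79.138 mCi.

79.1 mCi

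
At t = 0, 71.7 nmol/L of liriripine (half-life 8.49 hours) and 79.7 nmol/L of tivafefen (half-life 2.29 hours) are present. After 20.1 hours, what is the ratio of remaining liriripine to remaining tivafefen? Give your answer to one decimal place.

76.5

liriripine: 71.7 × (1/2)^(20.1/8.49) = 71.7 × (1/2)^2.3675 ≈ 13.894 nmol/L.
tivafefen: 79.7 × (1/2)^(20.1/2.29) = 79.7 × (1/2)^8.7773 ≈ 0.18165 nmol/L.
Ratio ≈ 13.894 / 0.18165 ≈ 76.49.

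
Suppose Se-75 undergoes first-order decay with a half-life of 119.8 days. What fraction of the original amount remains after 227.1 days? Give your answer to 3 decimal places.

0.269

n = 227.1/119.8 ≈ 1.8957 half-lives.
Fraction remaining = (1/2)^1.8957 ≈ 0.26875.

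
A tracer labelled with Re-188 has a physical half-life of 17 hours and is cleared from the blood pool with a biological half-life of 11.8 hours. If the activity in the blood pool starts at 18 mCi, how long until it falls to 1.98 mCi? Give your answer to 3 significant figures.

1/t_eff = 1/t_phys + 1/t_biol = 1/17 + 1/11.8 = 0.14357 per hour.
t_eff = 17 × 11.8 / (17 + 11.8) ≈ 6.9653 hours.
n = log₂(18/1.98) ≈ 3.1844; t = 3.1844 × 6.9653 ≈ 22.18 hours.

22.2 hours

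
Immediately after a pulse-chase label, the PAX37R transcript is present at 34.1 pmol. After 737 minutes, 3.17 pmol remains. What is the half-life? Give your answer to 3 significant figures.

215 minutes

A/A₀ = 3.17/34.1 ≈ 0.092962.
n = log₂(10.757) ≈ 3.4272 half-lives elapsed in 737 minutes.
t½ = 737/3.4272 ≈ 215.04 minutes.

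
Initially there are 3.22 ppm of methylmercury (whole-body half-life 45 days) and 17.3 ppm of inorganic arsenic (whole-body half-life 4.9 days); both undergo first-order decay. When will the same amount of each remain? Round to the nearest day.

13 days

Set 3.22·(1/2)^(t/45) = 17.3·(1/2)^(t/4.9).
Taking log₂: log₂(3.22/17.3) = t·(1/45 − 1/4.9).
log₂(0.18613) = -2.4256; 1/45 − 1/4.9 = -0.18186.
t = -2.4256 / -0.18186 ≈ 13.338 days.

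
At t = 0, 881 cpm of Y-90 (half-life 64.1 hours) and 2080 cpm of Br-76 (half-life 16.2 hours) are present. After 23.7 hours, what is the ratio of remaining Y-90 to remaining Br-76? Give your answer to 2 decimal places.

0.90

Y-90: 881 × (1/2)^(23.7/64.1) = 881 × (1/2)^0.36973 ≈ 681.83 cpm.
Br-76: 2080 × (1/2)^(23.7/16.2) = 2080 × (1/2)^1.463 ≈ 754.51 cpm.
Ratio ≈ 681.83 / 754.51 ≈ 0.90366.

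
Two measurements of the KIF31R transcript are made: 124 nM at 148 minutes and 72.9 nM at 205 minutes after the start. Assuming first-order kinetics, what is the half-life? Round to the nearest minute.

74 minutes

Over Δt = 205 − 148 = 57 minutes, the level fell by a factor of 124/72.9 ≈ 1.701.
n = log₂(1.701) ≈ 0.76635 half-lives, so t½ = 57/0.76635 ≈ 74.379 minutes.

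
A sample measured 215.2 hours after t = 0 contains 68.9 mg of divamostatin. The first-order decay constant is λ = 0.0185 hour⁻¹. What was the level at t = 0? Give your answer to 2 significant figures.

3700 mg

t½ = ln 2 / λ = 0.69315 / 0.0185 ≈ 37.467 hours.
Number of half-lives elapsed: n = 215.2/37.467 ≈ 5.7437.
A₀ = A × 2^n = 68.9 × 2^5.7437 = 68.9 × 53.581 ≈ 3691.8 mg.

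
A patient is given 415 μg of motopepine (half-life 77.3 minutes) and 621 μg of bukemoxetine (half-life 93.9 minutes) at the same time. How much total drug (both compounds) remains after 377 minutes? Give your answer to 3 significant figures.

52.5 μg

motopepine: 415 × (1/2)^(377/77.3) = 415 × (1/2)^4.8771 ≈ 14.122 μg.
bukemoxetine: 621 × (1/2)^(377/93.9) = 621 × (1/2)^4.0149 ≈ 38.413 μg.
Total = 14.122 + 38.413 ≈ 52.535 μg.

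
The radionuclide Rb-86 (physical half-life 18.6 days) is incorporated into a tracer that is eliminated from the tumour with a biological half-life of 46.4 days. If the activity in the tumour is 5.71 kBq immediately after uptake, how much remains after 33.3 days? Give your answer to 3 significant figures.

1/t_eff = 1/t_phys + 1/t_biol = 1/18.6 + 1/46.4 = 0.075315 per day.
t_eff = 18.6 × 46.4 / (18.6 + 46.4) ≈ 13.278 days.
Remaining = 5.71 × (1/2)^(33.3/13.278) = 5.71 × (1/2)^2.508 ≈ 1.0038 kBq.

1.00 kBq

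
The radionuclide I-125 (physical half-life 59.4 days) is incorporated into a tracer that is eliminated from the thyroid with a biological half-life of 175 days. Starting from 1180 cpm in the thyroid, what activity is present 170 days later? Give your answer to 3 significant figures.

1/t_eff = 1/t_phys + 1/t_biol = 1/59.4 + 1/175 = 0.022549 per day.
t_eff = 59.4 × 175 / (59.4 + 175) ≈ 44.347 days.
Remaining = 1180 × (1/2)^(170/44.347) = 1180 × (1/2)^3.8334 ≈ 82.779 cpm.

82.8 cpm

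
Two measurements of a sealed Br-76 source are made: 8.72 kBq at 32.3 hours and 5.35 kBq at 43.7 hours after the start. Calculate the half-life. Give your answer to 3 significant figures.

16.2 hours

Over Δt = 43.7 − 32.3 = 11.4 hours, the level fell by a factor of 8.72/5.35 ≈ 1.6299.
n = log₂(1.6299) ≈ 0.70479 half-lives, so t½ = 11.4/0.70479 ≈ 16.175 hours.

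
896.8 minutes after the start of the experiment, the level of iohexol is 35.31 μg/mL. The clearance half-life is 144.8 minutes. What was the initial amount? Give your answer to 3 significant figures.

2580 μg/mL

Number of half-lives elapsed: n = 896.8/144.8 ≈ 6.1934.
A₀ = A × 2^n = 35.31 × 2^6.1934 = 35.31 × 73.18 ≈ 2584 μg/mL.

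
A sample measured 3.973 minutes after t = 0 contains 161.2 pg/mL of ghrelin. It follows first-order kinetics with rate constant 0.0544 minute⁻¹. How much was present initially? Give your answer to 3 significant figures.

200 pg/mL

t½ = ln 2 / λ = 0.69315 / 0.0544 ≈ 12.742 minutes.
Number of half-lives elapsed: n = 3.973/12.742 ≈ 0.31181.
A₀ = A × 2^n = 161.2 × 2^0.31181 = 161.2 × 1.2413 ≈ 200.09 pg/mL.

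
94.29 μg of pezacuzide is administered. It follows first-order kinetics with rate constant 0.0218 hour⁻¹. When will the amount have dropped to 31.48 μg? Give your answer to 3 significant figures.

t½ = ln 2 / λ = 0.69315 / 0.0218 ≈ 31.796 hours.
Fraction remaining = 31.48/94.29 ≈ 0.33386.
n = log₂(94.29/31.48) = ln(2.9952)/ln 2 ≈ 1.5827 half-lives.
t = n × t½ = 1.5827 × 31.796 ≈ 50.322 hours.

50.3 hours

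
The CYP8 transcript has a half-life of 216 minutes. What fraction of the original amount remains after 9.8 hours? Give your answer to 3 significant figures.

9.8 hours = 588 minutes.
n = 588/216 ≈ 2.7222 half-lives.
Fraction remaining = (1/2)^2.7222 ≈ 0.15154.

0.152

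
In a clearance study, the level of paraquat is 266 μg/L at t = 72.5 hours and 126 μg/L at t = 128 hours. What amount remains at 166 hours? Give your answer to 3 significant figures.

75.5 μg/L

Over Δt = 128 − 72.5 = 55.5 hours, the level fell by a factor of 266/126 ≈ 2.1111.
n = log₂(2.1111) ≈ 1.078 half-lives, so t½ = 55.5/1.078 ≈ 51.484 hours.
From t = 128 to t = 166: 126 × (1/2)^((166−128)/51.484) ≈ 75.541 μg/L.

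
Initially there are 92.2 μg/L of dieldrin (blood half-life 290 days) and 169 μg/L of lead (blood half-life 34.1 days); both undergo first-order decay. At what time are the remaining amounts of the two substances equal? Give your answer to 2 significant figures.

34 days

Set 92.2·(1/2)^(t/290) = 169·(1/2)^(t/34.1).
Taking log₂: log₂(92.2/169) = t·(1/290 − 1/34.1).
log₂(0.54556) = -0.87418; 1/290 − 1/34.1 = -0.025877.
t = -0.87418 / -0.025877 ≈ 33.782 days.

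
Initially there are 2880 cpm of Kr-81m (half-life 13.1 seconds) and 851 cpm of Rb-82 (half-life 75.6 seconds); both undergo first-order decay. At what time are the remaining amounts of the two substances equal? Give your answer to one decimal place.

27.9 seconds

Set 2880·(1/2)^(t/13.1) = 851·(1/2)^(t/75.6).
Taking log₂: log₂(2880/851) = t·(1/13.1 − 1/75.6).
log₂(3.3843) = 1.7588; 1/13.1 − 1/75.6 = 0.063108.
t = 1.7588 / 0.063108 ≈ 27.87 seconds.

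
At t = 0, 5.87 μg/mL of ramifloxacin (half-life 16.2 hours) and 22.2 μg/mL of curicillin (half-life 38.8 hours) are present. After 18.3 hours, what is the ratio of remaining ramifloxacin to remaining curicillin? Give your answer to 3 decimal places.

ramifloxacin: 5.87 × (1/2)^(18.3/16.2) = 5.87 × (1/2)^1.1296 ≈ 2.6828 μg/mL.
curicillin: 22.2 × (1/2)^(18.3/38.8) = 22.2 × (1/2)^0.47165 ≈ 16.009 μg/mL.
Ratio ≈ 2.6828 / 16.009 ≈ 0.16758.

0.168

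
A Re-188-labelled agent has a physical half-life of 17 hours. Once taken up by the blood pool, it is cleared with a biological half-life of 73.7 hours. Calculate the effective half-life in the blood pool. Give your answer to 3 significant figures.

1/t_eff = 1/t_phys + 1/t_biol = 1/17 + 1/73.7 = 0.072392 per hour.
t_eff = 17 × 73.7 / (17 + 73.7) ≈ 13.814 hours.

13.8 hours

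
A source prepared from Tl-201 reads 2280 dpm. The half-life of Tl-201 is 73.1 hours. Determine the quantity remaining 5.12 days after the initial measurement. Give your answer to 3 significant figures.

711 dpm

Convert the elapsed time: 5.12 days = 122.88 hours.
Number of half-lives: n = 122.88/73.1 ≈ 1.681.
Remaining = 2280 × (1/2)^1.681 = 2280 × 0.31187 ≈ 711.06 dpm.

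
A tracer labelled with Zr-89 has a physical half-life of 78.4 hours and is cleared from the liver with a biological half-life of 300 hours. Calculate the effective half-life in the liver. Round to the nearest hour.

1/t_eff = 1/t_phys + 1/t_biol = 1/78.4 + 1/300 = 0.016088 per hour.
t_eff = 78.4 × 300 / (78.4 + 300) ≈ 62.156 hours.

62 hours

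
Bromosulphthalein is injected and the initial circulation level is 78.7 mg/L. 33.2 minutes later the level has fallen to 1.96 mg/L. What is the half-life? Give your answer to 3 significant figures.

A/A₀ = 1.96/78.7 ≈ 0.024905.
n = log₂(40.153) ≈ 5.3274 half-lives elapsed in 33.2 minutes.
t½ = 33.2/5.3274 ≈ 6.2319 minutes.

6.23 minutes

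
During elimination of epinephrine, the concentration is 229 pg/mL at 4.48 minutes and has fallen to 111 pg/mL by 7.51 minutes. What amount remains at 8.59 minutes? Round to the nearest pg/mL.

86 pg/mL

Over Δt = 7.51 − 4.48 = 3.03 minutes, the level fell by a factor of 229/111 ≈ 2.0631.
n = log₂(2.0631) ≈ 1.0448 half-lives, so t½ = 3.03/1.0448 ≈ 2.9001 minutes.
From t = 7.51 to t = 8.59: 111 × (1/2)^((8.59−7.51)/2.9001) ≈ 85.747 pg/mL.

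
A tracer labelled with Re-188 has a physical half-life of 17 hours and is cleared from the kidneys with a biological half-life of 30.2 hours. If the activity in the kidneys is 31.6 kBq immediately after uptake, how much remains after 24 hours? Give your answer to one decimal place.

6.8 kBq

1/t_eff = 1/t_phys + 1/t_biol = 1/17 + 1/30.2 = 0.091936 per hour.
t_eff = 17 × 30.2 / (17 + 30.2) ≈ 10.877 hours.
Remaining = 31.6 × (1/2)^(24/10.877) = 31.6 × (1/2)^2.2065 ≈ 6.8466 kBq.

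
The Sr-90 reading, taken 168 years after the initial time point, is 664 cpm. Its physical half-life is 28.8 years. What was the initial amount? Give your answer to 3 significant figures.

37900 cpm

Number of half-lives elapsed: n = 168/28.8 ≈ 5.8333.
A₀ = A × 2^n = 664 × 2^5.8333 = 664 × 57.018 ≈ 37860 cpm.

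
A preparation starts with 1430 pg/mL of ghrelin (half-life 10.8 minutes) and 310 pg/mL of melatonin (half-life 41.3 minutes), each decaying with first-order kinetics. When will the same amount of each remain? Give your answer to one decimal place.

32.3 minutes

Set 1430·(1/2)^(t/10.8) = 310·(1/2)^(t/41.3).
Taking log₂: log₂(1430/310) = t·(1/10.8 − 1/41.3).
log₂(4.6129) = 2.2057; 1/10.8 − 1/41.3 = 0.06838.
t = 2.2057 / 0.06838 ≈ 32.256 minutes.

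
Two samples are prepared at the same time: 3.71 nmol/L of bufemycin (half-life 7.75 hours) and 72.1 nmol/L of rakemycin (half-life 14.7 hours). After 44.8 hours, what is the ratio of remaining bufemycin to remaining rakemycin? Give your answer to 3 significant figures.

0.00774

bufemycin: 3.71 × (1/2)^(44.8/7.75) = 3.71 × (1/2)^5.7806 ≈ 0.067488 nmol/L.
rakemycin: 72.1 × (1/2)^(44.8/14.7) = 72.1 × (1/2)^3.0476 ≈ 8.7199 nmol/L.
Ratio ≈ 0.067488 / 8.7199 ≈ 0.0077396.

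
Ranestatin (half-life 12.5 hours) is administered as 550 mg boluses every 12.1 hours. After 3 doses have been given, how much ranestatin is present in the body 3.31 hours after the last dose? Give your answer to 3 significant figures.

The 3 doses were given 27.51, 15.41, 3.31 hours ago.
Total = 550·(1/2)^(27.51/12.5) + 550·(1/2)^(15.41/12.5) + 550·(1/2)^(3.31/12.5)
      = 119.63 + 234.02 + 457.77 ≈ 811.43 mg.

811 mg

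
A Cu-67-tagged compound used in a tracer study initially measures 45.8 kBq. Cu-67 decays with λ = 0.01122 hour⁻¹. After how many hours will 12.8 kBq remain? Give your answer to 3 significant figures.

114 hours

t½ = ln 2 / λ = 0.69315 / 0.01122 ≈ 61.778 hours.
Fraction remaining = 12.8/45.8 ≈ 0.27948.
n = log₂(45.8/12.8) = ln(3.5781)/ln 2 ≈ 1.8392 half-lives.
t = n × t½ = 1.8392 × 61.778 ≈ 113.62 hours.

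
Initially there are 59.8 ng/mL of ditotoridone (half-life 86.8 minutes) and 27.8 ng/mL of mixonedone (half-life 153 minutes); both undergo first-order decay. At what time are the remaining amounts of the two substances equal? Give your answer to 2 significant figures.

220 minutes

Set 59.8·(1/2)^(t/86.8) = 27.8·(1/2)^(t/153).
Taking log₂: log₂(59.8/27.8) = t·(1/86.8 − 1/153).
log₂(2.1511) = 1.1051; 1/86.8 − 1/153 = 0.0049848.
t = 1.1051 / 0.0049848 ≈ 221.69 minutes.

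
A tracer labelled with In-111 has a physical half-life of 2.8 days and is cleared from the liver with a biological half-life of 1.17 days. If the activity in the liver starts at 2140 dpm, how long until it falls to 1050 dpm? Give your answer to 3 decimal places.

0.848 days

1/t_eff = 1/t_phys + 1/t_biol = 1/2.8 + 1/1.17 = 1.2118 per day.
t_eff = 2.8 × 1.17 / (2.8 + 1.17) ≈ 0.82519 days.
n = log₂(2140/1050) ≈ 1.0272; t = 1.0272 × 0.82519 ≈ 0.84765 days.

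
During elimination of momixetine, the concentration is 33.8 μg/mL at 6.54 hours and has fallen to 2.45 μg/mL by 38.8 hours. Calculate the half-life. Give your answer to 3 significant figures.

8.52 hours

Over Δt = 38.8 − 6.54 = 32.26 hours, the level fell by a factor of 33.8/2.45 ≈ 13.796.
n = log₂(13.796) ≈ 3.7862 half-lives, so t½ = 32.26/3.7862 ≈ 8.5205 hours.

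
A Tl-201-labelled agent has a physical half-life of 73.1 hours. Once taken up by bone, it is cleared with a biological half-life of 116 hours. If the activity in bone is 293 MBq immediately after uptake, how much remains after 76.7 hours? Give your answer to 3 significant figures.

89.5 MBq

1/t_eff = 1/t_phys + 1/t_biol = 1/73.1 + 1/116 = 0.022301 per hour.
t_eff = 73.1 × 116 / (73.1 + 116) ≈ 44.842 hours.
Remaining = 293 × (1/2)^(76.7/44.842) = 293 × (1/2)^1.7105 ≈ 89.53 MBq.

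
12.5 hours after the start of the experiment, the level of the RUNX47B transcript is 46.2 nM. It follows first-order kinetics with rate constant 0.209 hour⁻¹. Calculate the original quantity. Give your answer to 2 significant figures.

630 nM

t½ = ln 2 / k = 0.69315 / 0.209 ≈ 3.3165 hours.
Number of half-lives elapsed: n = 12.5/3.3165 ≈ 3.769.
A₀ = A × 2^n = 46.2 × 2^3.769 = 46.2 × 13.633 ≈ 629.85 nM.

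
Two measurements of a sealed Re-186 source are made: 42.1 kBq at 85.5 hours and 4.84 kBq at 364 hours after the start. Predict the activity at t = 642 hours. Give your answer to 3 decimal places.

Over Δt = 364 − 85.5 = 278.5 hours, the level fell by a factor of 42.1/4.84 ≈ 8.6983.
n = log₂(8.6983) ≈ 3.1207 half-lives, so t½ = 278.5/3.1207 ≈ 89.242 hours.
From t = 364 to t = 642: 4.84 × (1/2)^((642−364)/89.242) ≈ 0.55859 kBq.

0.559 kBq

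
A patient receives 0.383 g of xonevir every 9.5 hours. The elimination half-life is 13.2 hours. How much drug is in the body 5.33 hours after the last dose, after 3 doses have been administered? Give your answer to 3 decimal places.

The 3 doses were given 24.33, 14.83, 5.33 hours ago.
Total = 0.383·(1/2)^(24.33/13.2) + 0.383·(1/2)^(14.83/13.2) + 0.383·(1/2)^(5.33/13.2)
      = 0.10674 + 0.17579 + 0.2895 ≈ 0.57203 g.

0.572 g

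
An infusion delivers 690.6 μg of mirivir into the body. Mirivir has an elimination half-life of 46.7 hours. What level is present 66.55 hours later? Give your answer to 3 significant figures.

257 μg

Number of half-lives: n = 66.55/46.7 ≈ 1.4251.
Remaining = 690.6 × (1/2)^1.4251 = 690.6 × 0.37241 ≈ 257.18 μg.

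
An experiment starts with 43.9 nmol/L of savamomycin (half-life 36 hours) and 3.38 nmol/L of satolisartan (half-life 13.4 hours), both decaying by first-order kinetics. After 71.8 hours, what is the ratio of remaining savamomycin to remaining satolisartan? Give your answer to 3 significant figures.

134

savamomycin: 43.9 × (1/2)^(71.8/36) = 43.9 × (1/2)^1.9944 ≈ 11.017 nmol/L.
satolisartan: 3.38 × (1/2)^(71.8/13.4) = 3.38 × (1/2)^5.3582 ≈ 0.082401 nmol/L.
Ratio ≈ 11.017 / 0.082401 ≈ 133.7.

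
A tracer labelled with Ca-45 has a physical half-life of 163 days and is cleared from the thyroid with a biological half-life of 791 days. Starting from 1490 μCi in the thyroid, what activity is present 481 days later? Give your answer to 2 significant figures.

1/t_eff = 1/t_phys + 1/t_biol = 1/163 + 1/791 = 0.0073992 per day.
t_eff = 163 × 791 / (163 + 791) ≈ 135.15 days.
Remaining = 1490 × (1/2)^(481/135.15) = 1490 × (1/2)^3.559 ≈ 126.42 μCi.

130 μCi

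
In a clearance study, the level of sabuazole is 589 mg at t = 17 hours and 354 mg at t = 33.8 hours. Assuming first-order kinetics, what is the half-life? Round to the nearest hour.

Over Δt = 33.8 − 17 = 16.8 hours, the level fell by a factor of 589/354 ≈ 1.6638.
n = log₂(1.6638) ≈ 0.73452 half-lives, so t½ = 16.8/0.73452 ≈ 22.872 hours.

23 hours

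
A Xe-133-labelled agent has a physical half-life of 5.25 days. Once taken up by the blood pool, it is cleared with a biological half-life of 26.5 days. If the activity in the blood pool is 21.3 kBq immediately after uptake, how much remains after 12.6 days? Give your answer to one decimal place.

1/t_eff = 1/t_phys + 1/t_biol = 1/5.25 + 1/26.5 = 0.22821 per day.
t_eff = 5.25 × 26.5 / (5.25 + 26.5) ≈ 4.3819 days.
Remaining = 21.3 × (1/2)^(12.6/4.3819) = 21.3 × (1/2)^2.8755 ≈ 2.9025 kBq.

2.9 kBq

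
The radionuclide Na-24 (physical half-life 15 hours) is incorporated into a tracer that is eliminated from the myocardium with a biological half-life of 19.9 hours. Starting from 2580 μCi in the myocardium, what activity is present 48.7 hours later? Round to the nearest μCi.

1/t_eff = 1/t_phys + 1/t_biol = 1/15 + 1/19.9 = 0.11692 per hour.
t_eff = 15 × 19.9 / (15 + 19.9) ≈ 8.553 hours.
Remaining = 2580 × (1/2)^(48.7/8.553) = 2580 × (1/2)^5.6939 ≈ 49.841 μCi.

50 μCi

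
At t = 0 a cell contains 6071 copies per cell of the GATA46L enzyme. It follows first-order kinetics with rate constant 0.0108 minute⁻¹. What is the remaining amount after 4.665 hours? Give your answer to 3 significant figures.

295 copies per cell

t½ = ln 2 / k = 0.69315 / 0.0108 ≈ 64.18 minutes.
Convert the elapsed time: 4.665 hours = 279.9 minutes.
Number of half-lives: n = 279.9/64.18 ≈ 4.3612.
Remaining = 6071 × (1/2)^4.3612 = 6071 × 0.048659 ≈ 295.41 copies per cell.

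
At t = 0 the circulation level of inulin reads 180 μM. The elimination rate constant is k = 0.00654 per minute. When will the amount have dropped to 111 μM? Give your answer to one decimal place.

73.9 minutes

t½ = ln 2 / k = 0.69315 / 0.00654 ≈ 105.99 minutes.
Fraction remaining = 111/180 ≈ 0.61667.
n = log₂(180/111) = ln(1.6216)/ln 2 ≈ 0.69744 half-lives.
t = n × t½ = 0.69744 × 105.99 ≈ 73.918 minutes.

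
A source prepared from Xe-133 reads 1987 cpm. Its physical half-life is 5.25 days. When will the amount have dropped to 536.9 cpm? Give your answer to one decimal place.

9.9 days

Fraction remaining = 536.9/1987 ≈ 0.27021.
n = log₂(1987/536.9) = ln(3.7009)/ln 2 ≈ 1.8879 half-lives.
t = n × t½ = 1.8879 × 5.25 ≈ 9.9113 days.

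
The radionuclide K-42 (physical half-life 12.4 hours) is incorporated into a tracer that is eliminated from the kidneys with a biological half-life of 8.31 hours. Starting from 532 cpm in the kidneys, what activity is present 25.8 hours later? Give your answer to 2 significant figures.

1/t_eff = 1/t_phys + 1/t_biol = 1/12.4 + 1/8.31 = 0.20098 per hour.
t_eff = 12.4 × 8.31 / (12.4 + 8.31) ≈ 4.9756 hours.
Remaining = 532 × (1/2)^(25.8/4.9756) = 532 × (1/2)^5.1853 ≈ 14.621 cpm.

15 cpm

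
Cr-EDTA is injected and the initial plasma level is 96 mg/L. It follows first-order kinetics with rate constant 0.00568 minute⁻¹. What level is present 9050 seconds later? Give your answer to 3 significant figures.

40.8 mg/L

t½ = ln 2 / k = 0.69315 / 0.00568 ≈ 122.03 minutes.
Convert the elapsed time: 9050 seconds = 150.833 minutes.
Number of half-lives: n = 150.833/122.03 ≈ 1.236.
Remaining = 96 × (1/2)^1.236 = 96 × 0.42455 ≈ 40.756 mg/L.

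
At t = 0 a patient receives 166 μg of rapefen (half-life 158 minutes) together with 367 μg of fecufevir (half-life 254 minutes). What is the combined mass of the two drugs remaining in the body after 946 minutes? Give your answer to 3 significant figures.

30.4 μg

rapefen: 166 × (1/2)^(946/158) = 166 × (1/2)^5.9873 ≈ 2.6166 μg.
fecufevir: 367 × (1/2)^(946/254) = 367 × (1/2)^3.7244 ≈ 27.766 μg.
Total = 2.6166 + 27.766 ≈ 30.382 μg.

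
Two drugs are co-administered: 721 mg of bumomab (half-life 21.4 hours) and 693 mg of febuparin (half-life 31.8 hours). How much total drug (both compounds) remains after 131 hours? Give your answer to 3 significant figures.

50.2 mg

bumomab: 721 × (1/2)^(131/21.4) = 721 × (1/2)^6.1215 ≈ 10.356 mg.
febuparin: 693 × (1/2)^(131/31.8) = 693 × (1/2)^4.1195 ≈ 39.87 mg.
Total = 10.356 + 39.87 ≈ 50.225 mg.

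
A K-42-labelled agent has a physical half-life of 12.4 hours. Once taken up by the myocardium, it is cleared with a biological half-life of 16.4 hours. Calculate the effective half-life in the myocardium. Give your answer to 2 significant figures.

7.1 hours

1/t_eff = 1/t_phys + 1/t_biol = 1/12.4 + 1/16.4 = 0.14162 per hour.
t_eff = 12.4 × 16.4 / (12.4 + 16.4) ≈ 7.0611 hours.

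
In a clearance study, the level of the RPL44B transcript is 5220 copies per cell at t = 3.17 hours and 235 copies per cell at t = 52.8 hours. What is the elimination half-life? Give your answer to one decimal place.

11.1 hours

Over Δt = 52.8 − 3.17 = 49.63 hours, the level fell by a factor of 5220/235 ≈ 22.213.
n = log₂(22.213) ≈ 4.4733 half-lives, so t½ = 49.63/4.4733 ≈ 11.095 hours.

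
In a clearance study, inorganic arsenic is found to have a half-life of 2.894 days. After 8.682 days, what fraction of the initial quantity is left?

n = 8.682/2.894 ≈ 3 half-lives.
Fraction remaining = (1/2)^3 ≈ 0.125.

0.125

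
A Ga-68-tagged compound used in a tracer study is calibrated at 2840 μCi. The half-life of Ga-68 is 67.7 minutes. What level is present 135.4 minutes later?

Elapsed time is 2 half-lives (135.4/67.7).
Each half-life halves the amount: 2840 × (1/2)^2 = 2840/4 = 710 μCi.

710 μCi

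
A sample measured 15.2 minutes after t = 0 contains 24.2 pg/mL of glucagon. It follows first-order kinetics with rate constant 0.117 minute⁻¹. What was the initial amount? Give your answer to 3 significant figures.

143 pg/mL

t½ = ln 2 / k = 0.69315 / 0.117 ≈ 5.9243 minutes.
Number of half-lives elapsed: n = 15.2/5.9243 ≈ 2.5657.
A₀ = A × 2^n = 24.2 × 2^2.5657 = 24.2 × 5.9204 ≈ 143.27 pg/mL.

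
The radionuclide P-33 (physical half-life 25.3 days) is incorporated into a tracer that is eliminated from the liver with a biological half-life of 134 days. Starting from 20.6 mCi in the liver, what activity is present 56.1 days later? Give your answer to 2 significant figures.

3.3 mCi

1/t_eff = 1/t_phys + 1/t_biol = 1/25.3 + 1/134 = 0.046988 per day.
t_eff = 25.3 × 134 / (25.3 + 134) ≈ 21.282 days.
Remaining = 20.6 × (1/2)^(56.1/21.282) = 20.6 × (1/2)^2.636 ≈ 3.3139 mCi.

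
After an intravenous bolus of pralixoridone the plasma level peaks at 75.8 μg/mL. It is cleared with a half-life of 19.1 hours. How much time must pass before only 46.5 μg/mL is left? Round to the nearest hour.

13 hours

Fraction remaining = 46.5/75.8 ≈ 0.61346.
n = log₂(75.8/46.5) = ln(1.6301)/ln 2 ≈ 0.70497 half-lives.
t = n × t½ = 0.70497 × 19.1 ≈ 13.465 hours.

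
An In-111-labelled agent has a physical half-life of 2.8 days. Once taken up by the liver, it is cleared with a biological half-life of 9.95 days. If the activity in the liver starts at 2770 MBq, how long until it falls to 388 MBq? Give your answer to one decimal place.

6.2 days

1/t_eff = 1/t_phys + 1/t_biol = 1/2.8 + 1/9.95 = 0.45765 per day.
t_eff = 2.8 × 9.95 / (2.8 + 9.95) ≈ 2.1851 days.
n = log₂(2770/388) ≈ 2.8358; t = 2.8358 × 2.1851 ≈ 6.1964 days.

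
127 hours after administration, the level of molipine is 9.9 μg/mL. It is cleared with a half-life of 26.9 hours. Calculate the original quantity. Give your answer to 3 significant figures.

Number of half-lives elapsed: n = 127/26.9 ≈ 4.7212.
A₀ = A × 2^n = 9.9 × 2^4.7212 = 9.9 × 26.377 ≈ 261.13 μg/mL.

261 μg/mL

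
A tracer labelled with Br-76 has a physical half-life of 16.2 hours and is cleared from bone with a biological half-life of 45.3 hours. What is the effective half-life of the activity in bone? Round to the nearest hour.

1/t_eff = 1/t_phys + 1/t_biol = 1/16.2 + 1/45.3 = 0.083803 per hour.
t_eff = 16.2 × 45.3 / (16.2 + 45.3) ≈ 11.933 hours.

12 hours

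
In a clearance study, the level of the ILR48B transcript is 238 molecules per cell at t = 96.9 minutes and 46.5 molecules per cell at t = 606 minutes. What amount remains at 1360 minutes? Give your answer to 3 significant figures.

Over Δt = 606 − 96.9 = 509.1 minutes, the level fell by a factor of 238/46.5 ≈ 5.1183.
n = log₂(5.1183) ≈ 2.3557 half-lives, so t½ = 509.1/2.3557 ≈ 216.12 minutes.
From t = 606 to t = 1360: 46.5 × (1/2)^((1360−606)/216.12) ≈ 4.142 molecules per cell.

4.14 molecules per cell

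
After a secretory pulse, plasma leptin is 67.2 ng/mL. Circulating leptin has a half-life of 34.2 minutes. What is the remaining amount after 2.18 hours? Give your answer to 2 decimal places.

Convert the elapsed time: 2.18 hours = 130.8 minutes.
Number of half-lives: n = 130.8/34.2 ≈ 3.8246.
Remaining = 67.2 × (1/2)^3.8246 = 67.2 × 0.070582 ≈ 4.7431 ng/mL.

4.74 ng/mL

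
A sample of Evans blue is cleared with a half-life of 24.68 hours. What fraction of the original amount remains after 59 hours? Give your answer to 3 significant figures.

0.191

n = 59/24.68 ≈ 2.3906 half-lives.
Fraction remaining = (1/2)^2.3906 ≈ 0.1907.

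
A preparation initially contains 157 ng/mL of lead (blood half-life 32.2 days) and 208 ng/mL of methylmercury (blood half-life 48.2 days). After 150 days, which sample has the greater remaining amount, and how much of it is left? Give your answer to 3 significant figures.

methylmercury, 24.1 ng/mL

lead: 157 × (1/2)^4.6584 ≈ 6.2171 ng/mL.
methylmercury: 208 × (1/2)^3.112 ≈ 24.057 ng/mL.
Methylmercury has more remaining, at ≈ 24.057 ng/mL.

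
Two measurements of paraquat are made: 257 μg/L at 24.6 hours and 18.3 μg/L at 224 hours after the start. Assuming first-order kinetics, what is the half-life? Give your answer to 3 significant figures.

Over Δt = 224 − 24.6 = 199.4 hours, the level fell by a factor of 257/18.3 ≈ 14.044.
n = log₂(14.044) ≈ 3.8119 half-lives, so t½ = 199.4/3.8119 ≈ 52.311 hours.

52.3 hours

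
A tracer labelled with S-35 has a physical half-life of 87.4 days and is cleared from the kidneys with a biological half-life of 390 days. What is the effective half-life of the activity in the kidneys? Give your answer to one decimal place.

71.4 days

1/t_eff = 1/t_phys + 1/t_biol = 1/87.4 + 1/390 = 0.014006 per day.
t_eff = 87.4 × 390 / (87.4 + 390) ≈ 71.399 days.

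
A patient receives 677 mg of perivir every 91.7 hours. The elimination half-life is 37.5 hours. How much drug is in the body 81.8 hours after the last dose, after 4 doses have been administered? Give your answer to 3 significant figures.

The 4 doses were given 356.9, 265.2, 173.5, 81.8 hours ago.
Total = 677·(1/2)^(356.9/37.5) + 677·(1/2)^(265.2/37.5) + 677·(1/2)^(173.5/37.5) + 677·(1/2)^(81.8/37.5)
      = 0.92382 + 5.0316 + 27.405 + 149.26 ≈ 182.62 mg.

183 mg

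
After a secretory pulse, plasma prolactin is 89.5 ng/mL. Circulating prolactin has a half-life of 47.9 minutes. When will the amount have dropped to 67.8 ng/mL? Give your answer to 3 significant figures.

19.2 minutes

Fraction remaining = 67.8/89.5 ≈ 0.75754.
n = log₂(89.5/67.8) = ln(1.3201)/ln 2 ≈ 0.4006 half-lives.
t = n × t½ = 0.4006 × 47.9 ≈ 19.189 minutes.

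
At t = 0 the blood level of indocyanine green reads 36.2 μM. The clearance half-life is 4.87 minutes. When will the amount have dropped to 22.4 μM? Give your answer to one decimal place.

Fraction remaining = 22.4/36.2 ≈ 0.61878.
n = log₂(36.2/22.4) = ln(1.6161)/ln 2 ≈ 0.69249 half-lives.
t = n × t½ = 0.69249 × 4.87 ≈ 3.3724 minutes.

3.4 minutes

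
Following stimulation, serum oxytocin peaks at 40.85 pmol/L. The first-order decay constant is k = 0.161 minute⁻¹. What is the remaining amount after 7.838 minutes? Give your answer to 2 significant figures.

12 pmol/L

t½ = ln 2 / k = 0.69315 / 0.161 ≈ 4.3053 minutes.
Number of half-lives: n = 7.838/4.3053 ≈ 1.8206.
Remaining = 40.85 × (1/2)^1.8206 = 40.85 × 0.28311 ≈ 11.565 pmol/L.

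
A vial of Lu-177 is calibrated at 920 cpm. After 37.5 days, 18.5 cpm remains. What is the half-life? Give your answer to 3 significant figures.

A/A₀ = 18.5/920 ≈ 0.020109.
n = log₂(49.73) ≈ 5.636 half-lives elapsed in 37.5 days.
t½ = 37.5/5.636 ≈ 6.6536 days.

6.65 days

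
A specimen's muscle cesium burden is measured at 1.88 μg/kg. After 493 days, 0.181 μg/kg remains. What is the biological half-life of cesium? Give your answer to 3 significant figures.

A/A₀ = 0.181/1.88 ≈ 0.096277.
n = log₂(10.387) ≈ 3.3767 half-lives elapsed in 493 days.
t½ = 493/3.3767 ≈ 146 days.

146 days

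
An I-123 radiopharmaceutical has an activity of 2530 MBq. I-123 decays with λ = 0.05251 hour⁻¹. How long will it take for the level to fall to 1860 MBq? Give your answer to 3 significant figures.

t½ = ln 2 / λ = 0.69315 / 0.05251 ≈ 13.2 hours.
Fraction remaining = 1860/2530 ≈ 0.73518.
n = log₂(2530/1860) = ln(1.3602)/ln 2 ≈ 0.44383 half-lives.
t = n × t½ = 0.44383 × 13.2 ≈ 5.8587 hours.

5.86 hours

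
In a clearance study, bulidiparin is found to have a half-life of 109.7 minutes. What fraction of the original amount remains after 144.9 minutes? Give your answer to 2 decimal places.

n = 144.9/109.7 ≈ 1.3209 half-lives.
Fraction remaining = (1/2)^1.3209 ≈ 0.40029.

0.40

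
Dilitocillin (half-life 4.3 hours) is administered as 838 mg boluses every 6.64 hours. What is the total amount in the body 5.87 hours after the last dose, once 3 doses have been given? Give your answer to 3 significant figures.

475 mg

The 3 doses were given 19.15, 12.51, 5.87 hours ago.
Total = 838·(1/2)^(19.15/4.3) + 838·(1/2)^(12.51/4.3) + 838·(1/2)^(5.87/4.3)
      = 38.248 + 111.55 + 325.31 ≈ 475.11 mg.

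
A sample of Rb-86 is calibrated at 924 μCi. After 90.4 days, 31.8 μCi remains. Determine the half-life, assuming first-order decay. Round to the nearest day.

19 days

A/A₀ = 31.8/924 ≈ 0.034416.
n = log₂(29.057) ≈ 4.8608 half-lives elapsed in 90.4 days.
t½ = 90.4/4.8608 ≈ 18.598 days.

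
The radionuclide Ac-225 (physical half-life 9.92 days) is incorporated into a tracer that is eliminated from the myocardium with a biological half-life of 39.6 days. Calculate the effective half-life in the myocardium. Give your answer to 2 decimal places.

1/t_eff = 1/t_phys + 1/t_biol = 1/9.92 + 1/39.6 = 0.12606 per day.
t_eff = 9.92 × 39.6 / (9.92 + 39.6) ≈ 7.9328 days.

7.93 days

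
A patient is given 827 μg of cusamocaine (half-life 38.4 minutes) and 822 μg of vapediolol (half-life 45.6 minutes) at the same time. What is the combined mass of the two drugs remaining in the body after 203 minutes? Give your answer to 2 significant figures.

cusamocaine: 827 × (1/2)^(203/38.4) = 827 × (1/2)^5.2865 ≈ 21.19 μg.
vapediolol: 822 × (1/2)^(203/45.6) = 822 × (1/2)^4.4518 ≈ 37.563 μg.
Total = 21.19 + 37.563 ≈ 58.753 μg.

59 μg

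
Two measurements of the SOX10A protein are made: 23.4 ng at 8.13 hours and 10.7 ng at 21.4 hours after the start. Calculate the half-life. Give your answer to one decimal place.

Over Δt = 21.4 − 8.13 = 13.27 hours, the level fell by a factor of 23.4/10.7 ≈ 2.1869.
n = log₂(2.1869) ≈ 1.1289 half-lives, so t½ = 13.27/1.1289 ≈ 11.755 hours.

11.8 hours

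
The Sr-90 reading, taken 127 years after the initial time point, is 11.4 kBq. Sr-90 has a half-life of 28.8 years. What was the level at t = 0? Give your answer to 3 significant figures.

242 kBq

Number of half-lives elapsed: n = 127/28.8 ≈ 4.4097.
A₀ = A × 2^n = 11.4 × 2^4.4097 = 11.4 × 21.255 ≈ 242.31 kBq.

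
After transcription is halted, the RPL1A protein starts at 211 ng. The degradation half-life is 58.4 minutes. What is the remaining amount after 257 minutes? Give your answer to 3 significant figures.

Number of half-lives: n = 257/58.4 ≈ 4.4007.
Remaining = 211 × (1/2)^4.4007 = 211 × 0.047344 ≈ 9.9895 ng.

9.99 ng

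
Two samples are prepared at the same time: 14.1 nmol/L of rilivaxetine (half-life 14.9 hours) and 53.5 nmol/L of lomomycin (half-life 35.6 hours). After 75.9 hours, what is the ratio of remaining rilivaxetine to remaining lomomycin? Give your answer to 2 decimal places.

rilivaxetine: 14.1 × (1/2)^(75.9/14.9) = 14.1 × (1/2)^5.094 ≈ 0.41284 nmol/L.
lomomycin: 53.5 × (1/2)^(75.9/35.6) = 53.5 × (1/2)^2.132 ≈ 12.205 nmol/L.
Ratio ≈ 0.41284 / 12.205 ≈ 0.033825.

0.03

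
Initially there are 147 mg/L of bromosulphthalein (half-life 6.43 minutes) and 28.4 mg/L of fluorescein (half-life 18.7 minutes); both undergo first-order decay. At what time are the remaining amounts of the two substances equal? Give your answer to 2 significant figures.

23 minutes

Set 147·(1/2)^(t/6.43) = 28.4·(1/2)^(t/18.7).
Taking log₂: log₂(147/28.4) = t·(1/6.43 − 1/18.7).
log₂(5.1761) = 2.3719; 1/6.43 − 1/18.7 = 0.10205.
t = 2.3719 / 0.10205 ≈ 23.243 minutes.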